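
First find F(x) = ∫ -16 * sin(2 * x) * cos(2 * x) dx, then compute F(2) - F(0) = -2 + 2*cos(8)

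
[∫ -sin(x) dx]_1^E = cos(E) - cos(1)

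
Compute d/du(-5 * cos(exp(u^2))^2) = 10*u*exp(u^2)*sin(2*exp(u^2))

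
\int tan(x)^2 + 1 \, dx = tan(x) + C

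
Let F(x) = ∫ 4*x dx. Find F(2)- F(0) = 8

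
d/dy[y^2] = 2*y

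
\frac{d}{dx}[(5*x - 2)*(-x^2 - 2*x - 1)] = -15*x^2 - 16*x - 1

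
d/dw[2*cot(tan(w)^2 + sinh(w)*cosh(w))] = -2*(2*sin(w)/cos(w)^3 + cosh(2*w))/sin(sinh(w)*cosh(w) - 1 + cos(w)^(-2))^2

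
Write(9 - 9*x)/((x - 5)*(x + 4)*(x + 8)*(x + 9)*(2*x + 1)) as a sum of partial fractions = -72/(6545*(2*x + 1)) + 9/(119*(x + 9)) - 27/(260*(x + 8)) + 1/(28*(x + 4)) - 2/(1001*(x - 5))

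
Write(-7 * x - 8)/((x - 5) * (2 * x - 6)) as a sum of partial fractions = 29/(4*(x - 3)) - 43/(4*(x - 5))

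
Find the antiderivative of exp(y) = exp(y) + C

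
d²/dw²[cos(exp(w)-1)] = -(exp(w)*cos(exp(w) - 1) + sin(exp(w) - 1))*exp(w)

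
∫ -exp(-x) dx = exp(-x) + C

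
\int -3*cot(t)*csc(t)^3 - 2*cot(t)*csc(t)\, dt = (csc(t)^2 + 2)*csc(t) + C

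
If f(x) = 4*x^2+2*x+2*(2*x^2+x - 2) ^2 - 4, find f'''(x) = 192*x + 48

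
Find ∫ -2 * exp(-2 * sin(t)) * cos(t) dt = exp(-2*sin(t)) + C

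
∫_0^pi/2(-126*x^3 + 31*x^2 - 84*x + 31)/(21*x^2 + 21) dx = -3*pi^2/4 + log(1 + pi^2/4) + 31*pi/42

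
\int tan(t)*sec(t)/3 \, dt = sec(t)/3 + C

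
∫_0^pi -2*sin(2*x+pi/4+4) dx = 0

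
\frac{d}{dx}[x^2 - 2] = 2*x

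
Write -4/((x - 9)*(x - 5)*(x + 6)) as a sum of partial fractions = -4/(165*(x + 6)) + 1/(11*(x - 5)) - 1/(15*(x - 9))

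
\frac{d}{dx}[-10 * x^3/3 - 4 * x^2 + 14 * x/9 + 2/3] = -10*x^2 - 8*x + 14/9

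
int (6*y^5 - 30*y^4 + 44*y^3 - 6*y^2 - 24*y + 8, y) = y^6 - 6*y^5 + 11*y^4 - 2*y^3 - 12*y^2 + 8*y + C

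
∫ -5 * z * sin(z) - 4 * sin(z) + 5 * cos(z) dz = (5*z + 4)*cos(z) + C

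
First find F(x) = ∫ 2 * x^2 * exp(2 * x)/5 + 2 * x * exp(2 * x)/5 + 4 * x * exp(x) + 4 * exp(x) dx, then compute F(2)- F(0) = 4*exp(4)/5 + 8*exp(2)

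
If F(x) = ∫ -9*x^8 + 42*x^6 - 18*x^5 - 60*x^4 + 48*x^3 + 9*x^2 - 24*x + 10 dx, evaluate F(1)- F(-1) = 12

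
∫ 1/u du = log(-2*u) + C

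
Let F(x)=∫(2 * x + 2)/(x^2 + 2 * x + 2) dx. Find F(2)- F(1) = -log(15) + log(30)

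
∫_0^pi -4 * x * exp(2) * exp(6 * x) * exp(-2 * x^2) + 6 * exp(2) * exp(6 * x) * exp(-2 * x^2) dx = -exp(2) + exp(-2*pi^2 + 2 + 6*pi)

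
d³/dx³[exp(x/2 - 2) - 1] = exp(x/2 - 2)/8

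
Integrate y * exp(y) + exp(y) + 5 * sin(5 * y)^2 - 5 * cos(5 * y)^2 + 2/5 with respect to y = y*exp(y) + 2*y/5 - sin(10*y)/2 + C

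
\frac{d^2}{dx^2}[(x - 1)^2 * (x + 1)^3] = 20*x^3 + 12*x^2 - 12*x - 4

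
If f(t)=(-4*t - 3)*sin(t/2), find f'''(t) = t*cos(t/2)/2 + 3*sin(t/2) + 3*cos(t/2)/8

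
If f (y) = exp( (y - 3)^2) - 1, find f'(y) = 2*y*exp(y^2 - 6*y + 9) - 6*exp(y^2 - 6*y + 9)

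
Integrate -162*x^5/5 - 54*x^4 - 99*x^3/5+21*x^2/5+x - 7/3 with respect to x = -27*x^6/5 - 54*x^5/5 - 99*x^4/20 + 7*x^3/5 + x^2/2 - 7*x/3 + C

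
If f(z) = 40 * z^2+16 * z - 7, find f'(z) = 80*z + 16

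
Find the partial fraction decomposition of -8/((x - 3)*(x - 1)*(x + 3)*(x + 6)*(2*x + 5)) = -128/(539*(2*x + 5)) - 8/(1323*(x + 6)) + 1/(9*(x + 3)) + 1/(49*(x - 1)) - 2/(297*(x - 3))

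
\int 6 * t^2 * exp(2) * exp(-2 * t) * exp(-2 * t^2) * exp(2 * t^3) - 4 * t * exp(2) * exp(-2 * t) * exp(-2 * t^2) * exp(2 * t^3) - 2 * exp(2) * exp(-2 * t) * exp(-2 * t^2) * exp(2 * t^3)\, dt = exp(2*t^3 - 2*t^2 - 2*t + 2) + C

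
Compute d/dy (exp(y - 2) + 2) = exp(y - 2)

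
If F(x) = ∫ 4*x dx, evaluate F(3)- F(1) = 16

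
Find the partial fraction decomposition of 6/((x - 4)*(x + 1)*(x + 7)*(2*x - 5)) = -16/(133*(2*x - 5)) - 1/(209*(x + 7)) + 1/(35*(x + 1)) + 2/(55*(x - 4))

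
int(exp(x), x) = exp(x) + C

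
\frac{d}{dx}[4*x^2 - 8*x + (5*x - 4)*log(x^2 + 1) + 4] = (8*x^3 + 5*x^2*log(x^2 + 1) + 2*x^2 + 5*log(x^2 + 1) - 8)/(x^2 + 1)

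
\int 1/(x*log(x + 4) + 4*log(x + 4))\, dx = log(log(x + 4)) + C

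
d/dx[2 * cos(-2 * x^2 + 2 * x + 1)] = 4*(2*x - 1)*sin(-2*x^2 + 2*x + 1)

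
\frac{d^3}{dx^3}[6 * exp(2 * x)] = 48*exp(2*x)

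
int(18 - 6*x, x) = -3*x^2 + 18*x + C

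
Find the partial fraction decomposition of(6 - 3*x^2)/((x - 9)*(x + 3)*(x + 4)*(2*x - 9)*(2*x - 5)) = -51/(3718*(2*x - 5)) + 73/(1530*(2*x - 9)) - 42/(2873*(x + 4)) + 7/(660*(x + 3)) - 79/(6084*(x - 9))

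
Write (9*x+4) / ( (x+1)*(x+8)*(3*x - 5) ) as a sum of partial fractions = 171/(232*(3*x - 5)) - 68/(203*(x + 8)) + 5/(56*(x + 1))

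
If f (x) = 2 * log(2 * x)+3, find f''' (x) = 4/x^3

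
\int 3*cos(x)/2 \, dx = 3*sin(x)/2 + C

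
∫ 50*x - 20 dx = 25*x^2 - 20*x + C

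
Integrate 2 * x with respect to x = x^2 + C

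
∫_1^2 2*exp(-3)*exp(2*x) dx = E - exp(-1)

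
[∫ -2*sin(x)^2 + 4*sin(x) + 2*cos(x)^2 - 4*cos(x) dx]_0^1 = -1 + (-2 + cos(1) + sin(1))^2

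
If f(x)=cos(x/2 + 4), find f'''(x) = sin(x/2 + 4)/8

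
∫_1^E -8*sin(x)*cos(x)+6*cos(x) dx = -6*sin(1) - 4*sin(E)^2 + 6*sin(E) + 4*sin(1)^2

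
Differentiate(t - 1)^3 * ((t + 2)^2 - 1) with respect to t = 5*t^4 + 4*t^3 - 18*t^2 + 4*t + 5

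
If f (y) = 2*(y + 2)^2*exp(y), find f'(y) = 2*y^2*exp(y) + 12*y*exp(y) + 16*exp(y)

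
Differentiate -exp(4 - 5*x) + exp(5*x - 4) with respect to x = (5*exp(10*x - 8) + 5)*exp(4 - 5*x)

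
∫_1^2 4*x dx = 6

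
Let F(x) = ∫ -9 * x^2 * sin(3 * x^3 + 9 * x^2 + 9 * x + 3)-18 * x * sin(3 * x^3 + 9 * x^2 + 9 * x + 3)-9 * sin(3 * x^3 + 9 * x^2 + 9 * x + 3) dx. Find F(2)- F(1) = -cos(24) + cos(81)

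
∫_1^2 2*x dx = 3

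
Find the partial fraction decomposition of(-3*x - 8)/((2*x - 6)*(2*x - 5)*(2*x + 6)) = 31/(22*(2*x - 5)) + 1/(264*(x + 3)) - 17/(24*(x - 3))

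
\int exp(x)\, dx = exp(x) + C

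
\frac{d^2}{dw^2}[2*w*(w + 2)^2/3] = 4*w + 16/3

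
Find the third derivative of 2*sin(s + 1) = -2*cos(s + 1)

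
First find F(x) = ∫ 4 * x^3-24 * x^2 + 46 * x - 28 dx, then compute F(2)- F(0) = -12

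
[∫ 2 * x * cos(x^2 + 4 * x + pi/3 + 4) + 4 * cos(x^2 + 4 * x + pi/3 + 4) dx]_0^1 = sin(pi/3 + 9) - sin(pi/3 + 4)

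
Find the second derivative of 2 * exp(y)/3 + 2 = 2*exp(y)/3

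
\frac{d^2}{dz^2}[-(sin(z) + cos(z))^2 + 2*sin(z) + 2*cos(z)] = 4*sin(2*z) - 2*sqrt(2)*sin(z + pi/4)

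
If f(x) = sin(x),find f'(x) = cos(x)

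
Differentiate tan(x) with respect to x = cos(x)^(-2)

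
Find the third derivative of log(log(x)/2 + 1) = (2*log(x)^2 + 11*log(x) + 16)/(x^3*log(x)^3 + 6*x^3*log(x)^2 + 12*x^3*log(x) + 8*x^3)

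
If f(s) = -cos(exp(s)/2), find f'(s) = exp(s)*sin(exp(s)/2)/2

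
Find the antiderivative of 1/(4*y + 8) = log(y + 2)/4 + C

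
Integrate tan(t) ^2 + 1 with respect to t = tan(t) + C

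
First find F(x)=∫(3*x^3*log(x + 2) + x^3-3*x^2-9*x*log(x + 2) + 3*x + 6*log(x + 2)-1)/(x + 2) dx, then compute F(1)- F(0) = log(2)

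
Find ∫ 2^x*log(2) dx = 2^x + C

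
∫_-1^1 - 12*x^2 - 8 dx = -24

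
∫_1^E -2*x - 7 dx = -(-4 - E)^2 + E + 24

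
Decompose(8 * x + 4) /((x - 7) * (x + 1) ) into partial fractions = 1/(2*(x + 1)) + 15/(2*(x - 7))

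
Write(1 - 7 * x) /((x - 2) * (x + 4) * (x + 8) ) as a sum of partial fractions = 57/(40*(x + 8)) - 29/(24*(x + 4)) - 13/(60*(x - 2))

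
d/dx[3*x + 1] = 3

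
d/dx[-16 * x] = -16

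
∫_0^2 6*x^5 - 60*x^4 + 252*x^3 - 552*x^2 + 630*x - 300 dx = -124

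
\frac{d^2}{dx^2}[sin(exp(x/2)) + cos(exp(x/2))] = sqrt(2)*(exp(x/2)*cos(exp(x/2) + pi/4) - exp(x)*sin(exp(x/2) + pi/4))/4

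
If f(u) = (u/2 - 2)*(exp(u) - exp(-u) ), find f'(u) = (u*exp(2*u) + u - 3*exp(2*u) - 5)*exp(-u)/2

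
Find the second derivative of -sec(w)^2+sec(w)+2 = -6*tan(w)^4 - 8*tan(w)^2 - 2 - 1/cos(w) + 2/cos(w)^3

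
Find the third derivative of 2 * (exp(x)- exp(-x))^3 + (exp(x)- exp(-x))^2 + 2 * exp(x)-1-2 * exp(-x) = (54*exp(6*x) + 8*exp(5*x) - 4*exp(4*x) - 4*exp(2*x) - 8*exp(x) + 54)*exp(-3*x)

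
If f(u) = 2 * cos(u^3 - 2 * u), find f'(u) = 2*(2 - 3*u^2)*sin(u*(u^2 - 2))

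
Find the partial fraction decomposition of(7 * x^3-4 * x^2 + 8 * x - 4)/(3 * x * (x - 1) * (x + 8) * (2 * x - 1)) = 1/(51*(2*x - 1)) + 977/(918*(x + 8)) + 7/(27*(x - 1)) - 1/(6*x)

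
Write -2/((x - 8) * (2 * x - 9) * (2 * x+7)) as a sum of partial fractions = -1/(92*(2*x + 7)) + 1/(28*(2*x - 9)) - 2/(161*(x - 8))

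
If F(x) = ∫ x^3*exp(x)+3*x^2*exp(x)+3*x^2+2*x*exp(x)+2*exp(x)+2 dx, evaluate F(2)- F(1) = -3*E + 9 + 12*exp(2)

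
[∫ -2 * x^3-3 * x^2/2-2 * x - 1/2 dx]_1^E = E*(-exp(3) - exp(2) - 2*E - 1)/2 + 5/2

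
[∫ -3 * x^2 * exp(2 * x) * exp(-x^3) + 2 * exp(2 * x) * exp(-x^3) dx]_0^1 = -1 + E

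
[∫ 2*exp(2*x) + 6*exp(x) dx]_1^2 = -(E + 3)^2 + (3 + exp(2))^2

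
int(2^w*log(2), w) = 2^w + C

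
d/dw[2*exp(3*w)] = 6*exp(3*w)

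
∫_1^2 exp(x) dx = -E + exp(2)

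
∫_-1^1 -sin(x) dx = 0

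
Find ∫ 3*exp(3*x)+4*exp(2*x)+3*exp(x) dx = (exp(2*x) + 2*exp(x) + 3)*exp(x) + C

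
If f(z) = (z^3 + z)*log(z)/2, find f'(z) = 3*z^2*log(z)/2 + z^2/2 + log(z)/2 + 1/2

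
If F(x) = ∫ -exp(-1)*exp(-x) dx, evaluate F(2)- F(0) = -exp(-1) + exp(-3)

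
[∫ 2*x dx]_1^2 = 3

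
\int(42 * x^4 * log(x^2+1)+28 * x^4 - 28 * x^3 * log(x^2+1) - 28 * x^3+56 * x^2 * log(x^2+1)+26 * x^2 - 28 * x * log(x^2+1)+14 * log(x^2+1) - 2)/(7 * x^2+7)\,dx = 2*x*(7*(x^2 - x + 1)*log(x^2 + 1) - 1)/7 + C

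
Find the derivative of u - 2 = 1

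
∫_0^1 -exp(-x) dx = -1 + exp(-1)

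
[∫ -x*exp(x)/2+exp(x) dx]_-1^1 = E - 2*exp(-1)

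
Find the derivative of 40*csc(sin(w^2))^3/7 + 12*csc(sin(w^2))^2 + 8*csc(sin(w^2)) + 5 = -16*w*(1 + 3/sin(sin(w^2)) + 15/(7*sin(sin(w^2))^2))*cos(w^2)*cos(sin(w^2))/sin(sin(w^2))^2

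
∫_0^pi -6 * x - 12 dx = 12 - 3*(2 + pi)^2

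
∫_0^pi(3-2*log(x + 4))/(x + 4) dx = -3*log(4) - log(pi + 4)^2 + log(4)^2 + 3*log(pi + 4)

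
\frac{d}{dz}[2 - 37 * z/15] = -37/15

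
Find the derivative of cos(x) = -sin(x)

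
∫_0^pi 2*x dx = pi^2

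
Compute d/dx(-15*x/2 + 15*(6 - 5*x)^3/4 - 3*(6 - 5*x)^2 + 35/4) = -5625*x^2/4 + 3225*x - 3705/2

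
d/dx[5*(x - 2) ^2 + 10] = 10*x - 20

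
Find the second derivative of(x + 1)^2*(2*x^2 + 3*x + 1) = 24*x^2 + 42*x + 18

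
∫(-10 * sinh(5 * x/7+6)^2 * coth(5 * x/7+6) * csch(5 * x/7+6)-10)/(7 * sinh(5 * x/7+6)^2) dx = 2*coth(5*x/7 + 6) + 2*csch(5*x/7 + 6) + C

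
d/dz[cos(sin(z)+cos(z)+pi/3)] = -sqrt(2)*sin(sqrt(2)*sin(z + pi/4) + pi/3)*cos(z + pi/4)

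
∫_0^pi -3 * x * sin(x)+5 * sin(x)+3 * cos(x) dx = 10 - 3*pi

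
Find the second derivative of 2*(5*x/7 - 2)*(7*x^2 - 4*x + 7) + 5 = 60*x - 472/7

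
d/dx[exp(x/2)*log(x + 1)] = (x*exp(x/2)*log(x + 1) + exp(x/2)*log(x + 1) + 2*exp(x/2))/(2*x + 2)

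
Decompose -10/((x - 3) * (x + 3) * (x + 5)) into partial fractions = -5/(8*(x + 5)) + 5/(6*(x + 3)) - 5/(24*(x - 3))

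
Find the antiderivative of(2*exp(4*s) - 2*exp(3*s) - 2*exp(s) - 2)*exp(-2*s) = (-exp(2*s) + exp(s) + 1)^2*exp(-2*s) + C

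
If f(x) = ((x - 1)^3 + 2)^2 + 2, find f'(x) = 6*x^5 - 30*x^4 + 60*x^3 - 48*x^2 + 6*x + 6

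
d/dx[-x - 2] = -1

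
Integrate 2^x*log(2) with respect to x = 2^x + C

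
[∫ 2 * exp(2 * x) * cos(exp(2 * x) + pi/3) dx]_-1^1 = -sin(exp(-2) + pi/3) + sin(pi/3 + exp(2))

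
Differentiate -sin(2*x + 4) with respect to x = -2*cos(2*x + 4)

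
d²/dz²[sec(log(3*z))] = (2*tan(log(z) + log(3))^2*sec(log(z) + log(3)) - tan(log(z) + log(3))*sec(log(z) + log(3)) + sec(log(z) + log(3)))/z^2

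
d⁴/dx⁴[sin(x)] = sin(x)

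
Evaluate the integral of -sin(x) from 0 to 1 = -1 + cos(1)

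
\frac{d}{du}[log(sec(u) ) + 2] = tan(u)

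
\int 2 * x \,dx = x^2 + C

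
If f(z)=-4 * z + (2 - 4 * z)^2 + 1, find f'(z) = 32*z - 20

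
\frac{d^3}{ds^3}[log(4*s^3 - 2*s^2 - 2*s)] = (48*s^6 - 48*s^5 + 48*s^4 + 8*s^3 + 6*s^2 - 6*s - 2)/(8*s^9 - 12*s^8 - 6*s^7 + 11*s^6 + 3*s^5 - 3*s^4 - s^3)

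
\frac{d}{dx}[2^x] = 2^x*log(2)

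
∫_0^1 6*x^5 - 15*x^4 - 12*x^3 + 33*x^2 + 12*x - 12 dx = 0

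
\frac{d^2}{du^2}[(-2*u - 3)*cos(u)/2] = u*cos(u) + 2*sin(u) + 3*cos(u)/2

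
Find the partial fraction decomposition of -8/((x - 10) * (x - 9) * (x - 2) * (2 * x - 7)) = -64/(429*(2*x - 7)) + 1/(21*(x - 2)) + 8/(77*(x - 9)) - 1/(13*(x - 10))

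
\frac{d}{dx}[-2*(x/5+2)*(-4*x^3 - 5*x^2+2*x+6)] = 32*x^3/5 + 54*x^2 + 192*x/5 - 52/5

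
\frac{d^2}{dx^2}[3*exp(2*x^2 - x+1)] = 48*x^2*exp(2*x^2 - x + 1) - 24*x*exp(2*x^2 - x + 1) + 15*exp(2*x^2 - x + 1)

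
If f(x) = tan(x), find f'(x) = cos(x)^(-2)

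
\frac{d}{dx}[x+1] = 1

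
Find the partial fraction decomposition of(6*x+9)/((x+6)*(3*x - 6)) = 9/(8*(x + 6)) + 7/(8*(x - 2))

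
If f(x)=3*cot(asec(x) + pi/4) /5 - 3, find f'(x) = (-3*cot(asec(x) + pi/4)^2 - 3)/(5*x^2*sqrt(1 - 1/x^2))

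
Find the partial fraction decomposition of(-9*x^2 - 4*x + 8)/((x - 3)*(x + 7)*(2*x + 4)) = -81/(20*(x + 7)) + 2/(5*(x + 2)) - 17/(20*(x - 3))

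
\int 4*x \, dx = 2*x^2 + C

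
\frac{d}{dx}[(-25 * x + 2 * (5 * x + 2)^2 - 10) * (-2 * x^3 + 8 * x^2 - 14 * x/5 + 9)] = -500*x^4 + 1480*x^3 - 48*x^2 + 784*x + 703/5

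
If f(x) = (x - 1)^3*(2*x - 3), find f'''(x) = 48*x - 54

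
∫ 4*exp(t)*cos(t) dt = 2*sqrt(2)*exp(t)*sin(t + pi/4) + C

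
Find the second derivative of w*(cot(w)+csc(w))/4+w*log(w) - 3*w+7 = (-w^2/sin(w) + 2*w^2*cos(w)/sin(w)^3 + 2*w^2/sin(w)^3 - 2*w*cos(w)/sin(w)^2 - 2*w/sin(w)^2 + 4)/(4*w)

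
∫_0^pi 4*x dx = 2*pi^2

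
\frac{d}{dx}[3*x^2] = 6*x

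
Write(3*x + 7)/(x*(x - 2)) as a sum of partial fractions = 13/(2*(x - 2)) - 7/(2*x)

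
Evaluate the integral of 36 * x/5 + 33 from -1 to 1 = 66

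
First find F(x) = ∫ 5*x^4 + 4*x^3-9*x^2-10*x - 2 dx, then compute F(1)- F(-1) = -8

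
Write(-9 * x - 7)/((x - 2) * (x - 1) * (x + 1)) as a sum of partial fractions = 1/(3*(x + 1)) + 8/(x - 1) - 25/(3*(x - 2))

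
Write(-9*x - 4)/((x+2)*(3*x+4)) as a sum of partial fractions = 12/(3*x + 4) - 7/(x + 2)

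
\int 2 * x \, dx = x^2 + C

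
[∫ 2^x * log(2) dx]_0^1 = 1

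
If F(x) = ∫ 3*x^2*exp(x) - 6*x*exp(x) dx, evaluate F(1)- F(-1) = -27*exp(-1) + 3*E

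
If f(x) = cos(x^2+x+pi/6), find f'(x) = -(2*x + 1)*sin(x^2 + x + pi/6)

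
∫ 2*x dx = x^2 + C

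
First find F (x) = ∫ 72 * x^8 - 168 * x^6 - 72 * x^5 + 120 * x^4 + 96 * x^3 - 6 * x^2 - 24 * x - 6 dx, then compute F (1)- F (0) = 0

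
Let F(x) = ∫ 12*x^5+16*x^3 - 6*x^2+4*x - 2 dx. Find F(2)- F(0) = 180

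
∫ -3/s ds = -3*log(s) + C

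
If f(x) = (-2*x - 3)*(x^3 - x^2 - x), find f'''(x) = -48*x - 6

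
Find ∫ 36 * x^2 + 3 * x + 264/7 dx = 12*x^3 + 3*x^2/2 + 264*x/7 + C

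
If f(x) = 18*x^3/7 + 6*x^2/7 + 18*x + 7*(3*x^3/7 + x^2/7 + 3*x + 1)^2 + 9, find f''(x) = 270*x^4/7 + 120*x^3/7 + 1524*x^2/7 + 612*x/7 + 922/7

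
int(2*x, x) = x^2 + C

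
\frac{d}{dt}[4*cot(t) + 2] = -4/sin(t)^2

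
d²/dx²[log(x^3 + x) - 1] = (-3*x^4 - 1)/(x^6 + 2*x^4 + x^2)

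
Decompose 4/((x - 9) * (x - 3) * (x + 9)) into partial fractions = 1/(54*(x + 9)) - 1/(18*(x - 3)) + 1/(27*(x - 9))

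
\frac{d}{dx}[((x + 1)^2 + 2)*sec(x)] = (x^2*sin(x)/cos(x) + 2*x*sin(x)/cos(x) + 2*x + 3*sin(x)/cos(x) + 2)/cos(x)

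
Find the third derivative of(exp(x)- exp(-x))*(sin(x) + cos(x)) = -4*(exp(2*x)*sin(x) + cos(x))*exp(-x)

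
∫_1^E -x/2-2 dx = -(1 + E/2)^2 - E + 13/4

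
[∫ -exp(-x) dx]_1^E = -exp(-1) + exp(-E)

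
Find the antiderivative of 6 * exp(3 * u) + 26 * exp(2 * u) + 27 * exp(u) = 2*(exp(u) + 2)^3 + (exp(u) + 2)^2 - exp(u) + C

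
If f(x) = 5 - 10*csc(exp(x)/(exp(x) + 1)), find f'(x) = 10*exp(x)*cot(exp(x)/(exp(x) + 1))*csc(exp(x)/(exp(x) + 1))/(exp(2*x) + 2*exp(x) + 1)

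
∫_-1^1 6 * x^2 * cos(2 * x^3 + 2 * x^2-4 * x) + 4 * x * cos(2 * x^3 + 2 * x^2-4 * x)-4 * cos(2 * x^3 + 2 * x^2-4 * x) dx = -sin(4)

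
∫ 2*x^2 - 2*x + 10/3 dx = 2*x^3/3 - x^2 + 10*x/3 + C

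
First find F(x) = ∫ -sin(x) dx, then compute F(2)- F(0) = -1 + cos(2)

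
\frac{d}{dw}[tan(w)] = cos(w)^(-2)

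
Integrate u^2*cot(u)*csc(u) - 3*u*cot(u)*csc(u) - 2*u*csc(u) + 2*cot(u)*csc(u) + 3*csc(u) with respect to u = (-u^2 + 3*u - 2)*csc(u) + C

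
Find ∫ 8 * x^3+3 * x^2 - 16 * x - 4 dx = 2*x^4 + x^3 - 8*x^2 - 4*x + C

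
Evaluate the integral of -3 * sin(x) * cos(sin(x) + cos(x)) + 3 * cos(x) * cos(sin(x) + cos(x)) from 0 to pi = -6*sin(1)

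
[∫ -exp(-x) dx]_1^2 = -exp(-1) + exp(-2)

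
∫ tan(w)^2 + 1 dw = tan(w) + C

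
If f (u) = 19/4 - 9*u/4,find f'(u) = -9/4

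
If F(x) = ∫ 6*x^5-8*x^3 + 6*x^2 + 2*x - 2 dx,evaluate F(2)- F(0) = 48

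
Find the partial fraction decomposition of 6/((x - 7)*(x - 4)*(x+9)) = 3/(104*(x + 9)) - 2/(13*(x - 4)) + 1/(8*(x - 7))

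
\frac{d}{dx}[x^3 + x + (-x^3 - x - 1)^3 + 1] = -9*x^8 - 21*x^6 - 18*x^5 - 15*x^4 - 24*x^3 - 9*x^2 - 6*x - 2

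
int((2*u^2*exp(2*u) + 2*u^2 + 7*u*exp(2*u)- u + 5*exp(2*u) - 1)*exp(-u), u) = 2*(2*u^2 + 3*u + 2)*sinh(u) + C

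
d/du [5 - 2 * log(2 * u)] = -2/u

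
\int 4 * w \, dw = 2*w^2 + C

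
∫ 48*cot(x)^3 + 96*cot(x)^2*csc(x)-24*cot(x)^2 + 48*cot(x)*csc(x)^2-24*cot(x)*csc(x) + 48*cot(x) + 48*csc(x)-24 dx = -24*(cot(x) + csc(x))^2 + 24*cot(x) + 24*csc(x) + C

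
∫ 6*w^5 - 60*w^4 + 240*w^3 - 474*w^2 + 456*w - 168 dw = w^6 - 12*w^5 + 60*w^4 - 158*w^3 + 228*w^2 - 168*w + C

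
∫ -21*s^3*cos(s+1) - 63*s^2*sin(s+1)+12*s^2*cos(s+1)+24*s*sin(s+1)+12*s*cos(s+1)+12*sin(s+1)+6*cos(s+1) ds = (-21*s^3 + 12*s^2 + 12*s + 6)*sin(s + 1) + C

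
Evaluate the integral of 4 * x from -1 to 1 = 0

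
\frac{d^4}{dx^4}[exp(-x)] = exp(-x)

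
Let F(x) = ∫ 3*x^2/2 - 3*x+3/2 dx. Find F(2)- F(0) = 1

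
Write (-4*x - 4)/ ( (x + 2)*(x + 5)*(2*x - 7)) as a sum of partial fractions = -72/(187*(2*x - 7)) + 16/(51*(x + 5)) - 4/(33*(x + 2))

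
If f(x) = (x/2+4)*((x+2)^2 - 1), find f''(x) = 3*x + 12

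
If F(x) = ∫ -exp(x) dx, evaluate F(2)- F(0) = 1 - exp(2)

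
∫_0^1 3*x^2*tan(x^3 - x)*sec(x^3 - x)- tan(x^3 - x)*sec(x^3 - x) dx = 0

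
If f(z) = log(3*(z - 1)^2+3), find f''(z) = (-2*z^2 + 4*z)/(z^4 - 4*z^3 + 8*z^2 - 8*z + 4)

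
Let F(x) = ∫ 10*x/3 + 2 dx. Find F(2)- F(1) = 7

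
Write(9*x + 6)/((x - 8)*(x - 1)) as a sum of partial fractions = -15/(7*(x - 1)) + 78/(7*(x - 8))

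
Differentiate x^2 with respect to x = 2*x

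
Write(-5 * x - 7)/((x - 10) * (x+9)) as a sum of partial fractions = -2/(x + 9) - 3/(x - 10)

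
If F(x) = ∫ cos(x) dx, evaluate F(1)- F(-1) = 2*sin(1)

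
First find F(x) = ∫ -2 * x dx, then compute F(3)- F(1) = -8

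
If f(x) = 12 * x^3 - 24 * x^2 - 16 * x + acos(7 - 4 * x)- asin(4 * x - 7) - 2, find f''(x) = 72*x - 48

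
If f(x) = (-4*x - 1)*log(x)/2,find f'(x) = (-4*x*log(x) - 4*x - 1)/(2*x)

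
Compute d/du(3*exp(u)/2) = 3*exp(u)/2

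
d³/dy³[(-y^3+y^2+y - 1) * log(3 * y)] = (-6*y^3*log(y) - 11*y^3 - 6*y^3*log(3) + 2*y^2 - y - 2)/y^3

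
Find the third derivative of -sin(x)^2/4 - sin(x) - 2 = sin(2*x) + cos(x)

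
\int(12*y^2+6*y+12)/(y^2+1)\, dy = 12*y + 3*log(y^2 + 1) + C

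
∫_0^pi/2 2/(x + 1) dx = log(1 + pi^2/4 + pi)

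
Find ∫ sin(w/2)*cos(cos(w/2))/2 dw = -sin(cos(w/2)) + C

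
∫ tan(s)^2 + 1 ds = tan(s) + C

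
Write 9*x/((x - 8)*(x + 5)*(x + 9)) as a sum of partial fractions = -81/(68*(x + 9)) + 45/(52*(x + 5)) + 72/(221*(x - 8))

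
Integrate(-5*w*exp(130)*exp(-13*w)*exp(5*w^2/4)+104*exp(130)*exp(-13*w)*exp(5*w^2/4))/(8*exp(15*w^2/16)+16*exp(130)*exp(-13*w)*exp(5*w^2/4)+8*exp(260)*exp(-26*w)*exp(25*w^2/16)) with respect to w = exp(w/2 - 5*(w - 20)^2/16 - 5)/(exp(w/2 - 5*(w - 20)^2/16 - 5) + 1) + C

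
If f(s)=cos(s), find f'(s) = -sin(s)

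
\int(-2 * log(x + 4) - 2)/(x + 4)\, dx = (-log(x + 4) - 2)*log(x + 4) + C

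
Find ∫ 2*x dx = x^2 + C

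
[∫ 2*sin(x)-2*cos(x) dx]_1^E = 2*sqrt(2)*(-sin(pi/4 + E) + sin(pi/4 + 1))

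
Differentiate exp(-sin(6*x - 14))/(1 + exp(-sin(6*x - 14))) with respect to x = -6*exp(sin(6*x - 14))*cos(6*x - 14)/(exp(2*sin(6*x - 14)) + 2*exp(sin(6*x - 14)) + 1)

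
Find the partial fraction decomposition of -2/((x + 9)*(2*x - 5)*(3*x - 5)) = 9/(80*(3*x - 5)) - 8/(115*(2*x - 5)) - 1/(368*(x + 9))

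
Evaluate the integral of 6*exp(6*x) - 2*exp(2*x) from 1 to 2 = -exp(6) - exp(4) + exp(2) + exp(12)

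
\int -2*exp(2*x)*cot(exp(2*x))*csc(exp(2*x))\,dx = csc(exp(2*x)) + C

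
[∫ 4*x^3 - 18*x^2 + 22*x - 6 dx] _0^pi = -1 + (-pi^2 - 1 + 3*pi)^2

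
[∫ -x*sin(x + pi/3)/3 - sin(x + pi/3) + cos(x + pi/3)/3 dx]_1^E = (E/3 + 1)*cos(pi/3 + E) - 4*cos(1 + pi/3)/3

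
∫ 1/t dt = log(t/2) + C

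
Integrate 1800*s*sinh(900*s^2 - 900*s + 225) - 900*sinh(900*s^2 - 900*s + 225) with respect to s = cosh(225*(2*s - 1)^2) + C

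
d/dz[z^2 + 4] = 2*z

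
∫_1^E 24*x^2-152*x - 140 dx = -4*(-4*E - 4)^2 - 8*E - 2*E*(-4*exp(2) + 2 + 6*E) + 272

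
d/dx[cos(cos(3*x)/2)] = 3*sin(3*x)*sin(cos(3*x)/2)/2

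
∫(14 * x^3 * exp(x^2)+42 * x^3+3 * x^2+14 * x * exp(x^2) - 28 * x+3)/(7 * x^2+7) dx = 3*x^2 + 3*x/7 + exp(x^2) - 5*log(x^2 + 1) + C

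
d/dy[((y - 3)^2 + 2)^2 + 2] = 4*y^3 - 36*y^2 + 116*y - 132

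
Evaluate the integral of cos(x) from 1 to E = -sin(1) + sin(E)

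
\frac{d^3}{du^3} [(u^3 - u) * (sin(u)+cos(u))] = sqrt(2)*(-u^3*cos(u + pi/4) - 9*u^2*sin(u + pi/4) + 19*u*cos(u + pi/4) + 9*sin(u + pi/4))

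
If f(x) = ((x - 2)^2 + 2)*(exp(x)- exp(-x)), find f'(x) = (x^2*exp(2*x) + x^2 - 2*x*exp(2*x) - 6*x + 2*exp(2*x) + 10)*exp(-x)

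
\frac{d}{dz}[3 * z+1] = 3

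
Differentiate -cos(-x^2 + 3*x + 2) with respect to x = (3 - 2*x)*sin(-x^2 + 3*x + 2)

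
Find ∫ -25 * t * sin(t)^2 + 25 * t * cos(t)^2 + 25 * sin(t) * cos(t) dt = 25*t*sin(2*t)/2 + C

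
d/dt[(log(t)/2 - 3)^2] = (log(t) - 6)/(2*t)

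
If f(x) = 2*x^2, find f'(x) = 4*x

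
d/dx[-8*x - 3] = -8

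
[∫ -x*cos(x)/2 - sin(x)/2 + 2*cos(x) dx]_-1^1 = 4*sin(1)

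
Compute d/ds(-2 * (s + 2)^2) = -4*s - 8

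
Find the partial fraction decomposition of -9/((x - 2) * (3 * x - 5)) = 27/(3*x - 5) - 9/(x - 2)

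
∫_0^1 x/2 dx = 1/4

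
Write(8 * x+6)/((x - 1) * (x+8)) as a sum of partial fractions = 58/(9*(x + 8)) + 14/(9*(x - 1))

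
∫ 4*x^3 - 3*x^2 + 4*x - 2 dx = x^4 - x^3 + 2*x^2 - 2*x + C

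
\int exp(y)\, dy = exp(y) + C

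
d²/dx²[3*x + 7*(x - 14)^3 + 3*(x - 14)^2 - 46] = 42*x - 582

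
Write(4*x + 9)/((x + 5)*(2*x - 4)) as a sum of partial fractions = 11/(14*(x + 5)) + 17/(14*(x - 2))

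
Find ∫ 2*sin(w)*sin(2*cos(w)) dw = cos(2*cos(w)) + C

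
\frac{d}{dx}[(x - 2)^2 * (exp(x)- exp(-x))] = (x^2*exp(2*x) + x^2 - 2*x*exp(2*x) - 6*x + 8)*exp(-x)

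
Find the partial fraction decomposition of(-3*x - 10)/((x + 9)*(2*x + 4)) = -17/(14*(x + 9)) - 2/(7*(x + 2))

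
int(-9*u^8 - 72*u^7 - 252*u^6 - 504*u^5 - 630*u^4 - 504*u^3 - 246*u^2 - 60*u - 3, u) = -u^9 - 9*u^8 - 36*u^7 - 84*u^6 - 126*u^5 - 126*u^4 - 82*u^3 - 30*u^2 - 3*u + C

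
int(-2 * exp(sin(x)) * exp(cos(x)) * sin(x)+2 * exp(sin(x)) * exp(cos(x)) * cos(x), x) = 2*exp(sqrt(2)*sin(x + pi/4)) + C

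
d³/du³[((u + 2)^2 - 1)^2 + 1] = 24*u + 48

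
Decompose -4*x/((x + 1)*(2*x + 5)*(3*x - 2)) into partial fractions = -24/(95*(3*x - 2)) + 40/(57*(2*x + 5)) - 4/(15*(x + 1))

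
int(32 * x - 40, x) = 16*x^2 - 40*x + C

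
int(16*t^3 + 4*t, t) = 4*t^4 + 2*t^2 + C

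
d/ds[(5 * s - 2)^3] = 375*s^2 - 300*s + 60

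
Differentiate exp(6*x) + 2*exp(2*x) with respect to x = 6*exp(6*x) + 4*exp(2*x)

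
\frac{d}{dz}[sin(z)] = cos(z)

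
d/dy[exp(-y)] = -exp(-y)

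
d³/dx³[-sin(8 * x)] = 512*cos(8*x)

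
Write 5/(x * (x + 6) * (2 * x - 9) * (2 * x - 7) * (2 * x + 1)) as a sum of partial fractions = -1/(44*(2*x + 1)) - 5/(532*(2*x - 7)) + 1/(189*(2*x - 9)) + 5/(26334*(x + 6)) + 5/(378*x)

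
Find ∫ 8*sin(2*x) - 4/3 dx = -4*x/3 - 4*cos(2*x) + C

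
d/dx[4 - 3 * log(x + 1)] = -3/(x + 1)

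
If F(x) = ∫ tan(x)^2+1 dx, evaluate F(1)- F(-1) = 2*tan(1)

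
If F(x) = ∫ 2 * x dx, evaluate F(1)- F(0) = 1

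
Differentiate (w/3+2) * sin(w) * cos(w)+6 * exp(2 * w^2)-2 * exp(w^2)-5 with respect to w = 24*w*exp(2*w^2) - 4*w*exp(w^2) + w*cos(2*w)/3 + sin(2*w)/6 + 2*cos(2*w)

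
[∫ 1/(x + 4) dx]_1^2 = -log(5) + log(6)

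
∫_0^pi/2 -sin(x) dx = -1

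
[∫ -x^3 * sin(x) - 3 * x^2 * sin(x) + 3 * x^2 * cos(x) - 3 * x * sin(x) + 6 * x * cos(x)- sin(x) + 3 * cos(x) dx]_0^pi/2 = -1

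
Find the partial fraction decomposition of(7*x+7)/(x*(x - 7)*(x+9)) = -7/(18*(x + 9)) + 1/(2*(x - 7)) - 1/(9*x)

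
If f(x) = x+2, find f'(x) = 1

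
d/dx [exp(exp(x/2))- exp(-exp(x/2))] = (exp(x/2) + exp(x/2 + 2*exp(x/2)))*exp(-exp(x/2))/2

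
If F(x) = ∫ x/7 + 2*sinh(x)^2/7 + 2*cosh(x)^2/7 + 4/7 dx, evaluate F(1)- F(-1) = 2*sinh(2)/7 + 8/7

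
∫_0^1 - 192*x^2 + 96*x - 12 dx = -28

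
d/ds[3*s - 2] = 3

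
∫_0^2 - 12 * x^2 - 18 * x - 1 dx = -70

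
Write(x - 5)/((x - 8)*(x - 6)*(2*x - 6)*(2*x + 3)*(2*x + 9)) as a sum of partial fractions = -19/(23625*(2*x + 9)) + 13/(7695*(2*x + 3)) - 1/(2025*(x - 3)) - 1/(3780*(x - 6)) + 3/(9500*(x - 8))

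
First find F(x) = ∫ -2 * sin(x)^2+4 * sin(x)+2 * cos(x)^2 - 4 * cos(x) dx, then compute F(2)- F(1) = -(-2 + cos(1) + sin(1))^2 + (-2 + cos(2) + sin(2))^2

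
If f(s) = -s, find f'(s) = -1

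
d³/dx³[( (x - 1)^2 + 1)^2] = 24*x - 24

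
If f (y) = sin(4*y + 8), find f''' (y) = -64*cos(4*y + 8)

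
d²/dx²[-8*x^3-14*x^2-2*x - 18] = -48*x - 28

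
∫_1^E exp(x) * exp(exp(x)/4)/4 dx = -exp(E/4) + exp(exp(E)/4)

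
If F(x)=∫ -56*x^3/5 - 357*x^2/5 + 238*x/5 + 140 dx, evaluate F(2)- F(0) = 140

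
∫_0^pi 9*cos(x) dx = 0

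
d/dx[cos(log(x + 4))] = -sin(log(x + 4))/(x + 4)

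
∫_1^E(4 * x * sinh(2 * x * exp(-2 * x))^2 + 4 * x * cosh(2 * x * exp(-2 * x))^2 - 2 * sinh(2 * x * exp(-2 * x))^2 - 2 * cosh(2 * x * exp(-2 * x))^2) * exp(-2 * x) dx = -sinh(4*E*exp(-2*E))/2 + sinh(4*exp(-2))/2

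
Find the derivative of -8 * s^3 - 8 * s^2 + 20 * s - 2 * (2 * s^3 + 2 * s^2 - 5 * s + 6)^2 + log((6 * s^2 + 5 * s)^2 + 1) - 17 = (-1728*s^9 - 5760*s^8 - 1392*s^7 + 3952*s^6 - 7360*s^5 - 8960*s^4 + 3372*s^3 + 3632*s^2 - 162*s + 140)/(36*s^4 + 60*s^3 + 25*s^2 + 1)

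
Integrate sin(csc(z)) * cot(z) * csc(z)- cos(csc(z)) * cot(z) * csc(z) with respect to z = sqrt(2)*sin(pi/4 + 1/sin(z)) + C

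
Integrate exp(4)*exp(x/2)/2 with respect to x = exp(x/2 + 4) + C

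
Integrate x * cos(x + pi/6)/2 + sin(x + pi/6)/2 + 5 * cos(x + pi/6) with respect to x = (x/2 + 5)*sin(x + pi/6) + C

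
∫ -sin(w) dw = cos(w) + C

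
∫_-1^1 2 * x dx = 0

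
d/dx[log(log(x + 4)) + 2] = 1/(x*log(x + 4) + 4*log(x + 4))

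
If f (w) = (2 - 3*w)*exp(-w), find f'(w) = (3*w - 5)*exp(-w)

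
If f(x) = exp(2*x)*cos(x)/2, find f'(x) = (-sin(x)/2 + cos(x))*exp(2*x)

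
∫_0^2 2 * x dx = 4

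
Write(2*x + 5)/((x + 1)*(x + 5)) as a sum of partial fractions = 5/(4*(x + 5)) + 3/(4*(x + 1))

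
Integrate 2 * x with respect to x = x^2 + C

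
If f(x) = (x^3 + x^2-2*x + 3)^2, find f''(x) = 30*x^4 + 40*x^3 - 36*x^2 + 12*x + 20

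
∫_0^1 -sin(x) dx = -1 + cos(1)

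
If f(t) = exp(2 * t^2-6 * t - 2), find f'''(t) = (64*t^3 - 288*t^2 + 480*t - 288)*exp(2*t^2 - 6*t - 2)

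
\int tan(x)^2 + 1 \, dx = tan(x) + C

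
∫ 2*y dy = y^2 + C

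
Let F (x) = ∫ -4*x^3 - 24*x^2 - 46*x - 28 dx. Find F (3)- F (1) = -528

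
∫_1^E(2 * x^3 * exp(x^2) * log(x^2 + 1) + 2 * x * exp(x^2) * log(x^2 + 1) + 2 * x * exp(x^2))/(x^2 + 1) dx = -E*log(2) + exp(exp(2))*log(1 + exp(2))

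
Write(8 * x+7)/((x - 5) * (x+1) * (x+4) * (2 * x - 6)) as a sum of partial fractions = 25/(378*(x + 4)) - 1/(144*(x + 1)) - 31/(112*(x - 3)) + 47/(216*(x - 5))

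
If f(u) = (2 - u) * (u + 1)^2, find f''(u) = -6*u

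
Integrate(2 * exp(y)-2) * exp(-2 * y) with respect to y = (1 - exp(y))^2*exp(-2*y) + C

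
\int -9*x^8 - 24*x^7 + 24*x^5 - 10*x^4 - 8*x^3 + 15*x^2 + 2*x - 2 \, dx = -x^9 - 3*x^8 + 4*x^6 - 2*x^5 - 2*x^4 + 5*x^3 + x^2 - 2*x + C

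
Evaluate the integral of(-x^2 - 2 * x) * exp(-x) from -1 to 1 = -E + 9*exp(-1)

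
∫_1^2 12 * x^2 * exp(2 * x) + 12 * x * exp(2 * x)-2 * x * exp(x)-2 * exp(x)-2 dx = -10*exp(2) - 2 + 2*E + 24*exp(4)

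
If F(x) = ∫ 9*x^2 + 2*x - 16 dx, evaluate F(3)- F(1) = 54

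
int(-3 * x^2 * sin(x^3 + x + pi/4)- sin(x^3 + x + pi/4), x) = cos(x^3 + x + pi/4) + C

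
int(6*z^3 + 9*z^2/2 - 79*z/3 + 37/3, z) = 3*z^4/2 + 3*z^3/2 - 79*z^2/6 + 37*z/3 + C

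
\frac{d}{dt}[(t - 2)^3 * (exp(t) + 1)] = t^3*exp(t) - 3*t^2*exp(t) + 3*t^2 - 12*t + 4*exp(t) + 12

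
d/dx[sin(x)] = cos(x)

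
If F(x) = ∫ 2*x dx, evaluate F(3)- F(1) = 8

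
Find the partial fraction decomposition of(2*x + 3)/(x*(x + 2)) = 1/(2*(x + 2)) + 3/(2*x)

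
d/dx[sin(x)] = cos(x)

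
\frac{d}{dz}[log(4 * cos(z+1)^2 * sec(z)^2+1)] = 8*(-sin(2*z + 2) + cos(2*z + 2)*tan(z) + tan(z))/(cos(2*z) + 4*cos(2*z + 2) + 5)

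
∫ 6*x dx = 3*x^2 + C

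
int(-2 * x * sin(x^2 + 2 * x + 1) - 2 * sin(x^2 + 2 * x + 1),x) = cos((x + 1)^2) + C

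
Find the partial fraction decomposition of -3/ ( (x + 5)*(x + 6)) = 3/(x + 6) - 3/(x + 5)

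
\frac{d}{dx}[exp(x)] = exp(x)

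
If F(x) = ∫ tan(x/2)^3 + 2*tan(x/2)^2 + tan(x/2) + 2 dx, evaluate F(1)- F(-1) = 8*tan(1/2)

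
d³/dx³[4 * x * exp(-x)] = (12 - 4*x)*exp(-x)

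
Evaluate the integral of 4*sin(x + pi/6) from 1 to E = 4*cos(pi/6 + 1) - 4*cos(pi/6 + E)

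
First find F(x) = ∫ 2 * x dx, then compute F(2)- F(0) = 4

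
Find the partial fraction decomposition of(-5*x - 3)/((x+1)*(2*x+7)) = -29/(5*(2*x + 7)) + 2/(5*(x + 1))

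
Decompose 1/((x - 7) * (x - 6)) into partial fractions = -1/(x - 6) + 1/(x - 7)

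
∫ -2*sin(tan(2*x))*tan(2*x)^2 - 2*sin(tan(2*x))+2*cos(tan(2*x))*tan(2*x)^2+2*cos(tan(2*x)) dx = sqrt(2)*sin(tan(2*x) + pi/4) + C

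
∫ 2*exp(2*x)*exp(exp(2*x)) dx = exp(exp(2*x)) + C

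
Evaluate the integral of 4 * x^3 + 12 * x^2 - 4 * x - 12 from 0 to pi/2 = -9 + (-4 + (1 + pi/2)^2)^2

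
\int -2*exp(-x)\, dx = 2*exp(-x) + C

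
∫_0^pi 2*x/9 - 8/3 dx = -16 + (-4 + pi/3)^2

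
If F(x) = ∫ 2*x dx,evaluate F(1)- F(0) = 1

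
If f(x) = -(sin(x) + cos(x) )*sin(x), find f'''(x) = 4*sqrt(2)*sin(2*x + pi/4)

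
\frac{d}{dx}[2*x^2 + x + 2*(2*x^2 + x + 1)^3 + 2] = 96*x^5 + 120*x^4 + 144*x^3 + 78*x^2 + 40*x + 7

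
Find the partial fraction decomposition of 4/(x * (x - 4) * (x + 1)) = 4/(5*(x + 1)) + 1/(5*(x - 4)) - 1/x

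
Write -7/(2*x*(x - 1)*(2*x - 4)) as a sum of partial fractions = 7/(4*(x - 1)) - 7/(8*(x - 2)) - 7/(8*x)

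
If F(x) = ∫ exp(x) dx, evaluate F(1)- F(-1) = E - exp(-1)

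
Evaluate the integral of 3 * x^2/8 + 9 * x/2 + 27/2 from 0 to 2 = 37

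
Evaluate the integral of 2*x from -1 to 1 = 0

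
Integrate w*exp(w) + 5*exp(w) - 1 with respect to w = (w + 4)*(exp(w) - 1) + C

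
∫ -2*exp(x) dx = -2*exp(x) + C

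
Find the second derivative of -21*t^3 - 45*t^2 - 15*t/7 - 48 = -126*t - 90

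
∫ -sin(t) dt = cos(t) + C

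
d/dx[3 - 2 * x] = -2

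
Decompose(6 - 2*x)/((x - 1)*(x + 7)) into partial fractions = -5/(2*(x + 7)) + 1/(2*(x - 1))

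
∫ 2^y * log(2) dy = 2^y + C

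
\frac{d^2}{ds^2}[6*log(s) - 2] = -6/s^2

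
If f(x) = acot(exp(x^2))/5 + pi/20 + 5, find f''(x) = (4*x^2*exp(3*x^2) - 4*x^2*exp(x^2) - 2*exp(3*x^2) - 2*exp(x^2))/(5*exp(4*x^2) + 10*exp(2*x^2) + 5)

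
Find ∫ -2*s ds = -s^2 + C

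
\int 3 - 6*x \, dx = -3*x^2 + 3*x + C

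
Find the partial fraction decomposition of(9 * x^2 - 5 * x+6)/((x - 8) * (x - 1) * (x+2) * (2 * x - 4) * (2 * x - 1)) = -46/(225*(2*x - 1)) + 13/(300*(x + 2)) + 5/(21*(x - 1)) - 2/(9*(x - 2)) + 271/(6300*(x - 8))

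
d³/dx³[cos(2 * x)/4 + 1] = 2*sin(2*x)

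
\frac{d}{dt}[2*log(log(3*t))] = 2/(t*log(t) + t*log(3))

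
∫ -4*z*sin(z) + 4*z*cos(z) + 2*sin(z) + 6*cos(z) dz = 2*sqrt(2)*(2*z + 1)*sin(z + pi/4) + C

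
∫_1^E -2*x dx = 1 - exp(2)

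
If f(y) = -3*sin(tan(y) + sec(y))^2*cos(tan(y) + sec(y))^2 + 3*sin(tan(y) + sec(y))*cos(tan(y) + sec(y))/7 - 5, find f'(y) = 6*(-2*sin(y)*sin(tan(y) + 1/cos(y))*cos(tan(y) + 1/cos(y)) + sin(y)/7 - 2*sin(tan(y) + 1/cos(y))*cos(tan(y) + 1/cos(y)) + 1/7)*sin(tan(y) + pi/4 + 1/cos(y))*cos(tan(y) + pi/4 + 1/cos(y))/cos(y)^2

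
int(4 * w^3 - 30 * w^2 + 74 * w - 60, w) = w^4 - 10*w^3 + 37*w^2 - 60*w + C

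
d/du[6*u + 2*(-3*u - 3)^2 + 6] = 36*u + 42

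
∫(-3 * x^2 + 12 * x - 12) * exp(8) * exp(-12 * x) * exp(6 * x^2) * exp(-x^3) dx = exp(-(x - 2)^3) + C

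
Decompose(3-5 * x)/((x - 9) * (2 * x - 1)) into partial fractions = -1/(17*(2*x - 1)) - 42/(17*(x - 9))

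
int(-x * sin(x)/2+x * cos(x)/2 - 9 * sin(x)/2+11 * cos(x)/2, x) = sqrt(2)*(x + 10)*sin(x + pi/4)/2 + C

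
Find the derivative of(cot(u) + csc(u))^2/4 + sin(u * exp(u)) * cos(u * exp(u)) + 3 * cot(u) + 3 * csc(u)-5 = -2*u*exp(u)*sin(u*exp(u))^2 + u*exp(u) - 2*exp(u)*sin(u*exp(u))^2 + exp(u) + 1/(2*sin(u)) - 3*cos(u)/sin(u)^2 - 3/sin(u)^2 - cos(u)/sin(u)^3 - 1/sin(u)^3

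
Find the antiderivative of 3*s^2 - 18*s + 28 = s^3 - 9*s^2 + 28*s + C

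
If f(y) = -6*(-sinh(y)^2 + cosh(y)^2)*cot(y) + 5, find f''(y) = -12*cos(y)/sin(y)^3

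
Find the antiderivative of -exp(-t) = exp(-t) + C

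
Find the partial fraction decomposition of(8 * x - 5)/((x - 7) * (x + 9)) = 77/(16*(x + 9)) + 51/(16*(x - 7))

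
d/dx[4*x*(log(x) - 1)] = 4*log(x)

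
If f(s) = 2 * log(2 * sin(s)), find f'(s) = 2/tan(s)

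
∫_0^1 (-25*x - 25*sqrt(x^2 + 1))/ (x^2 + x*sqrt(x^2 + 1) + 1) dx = -25*log(1 + sqrt(2))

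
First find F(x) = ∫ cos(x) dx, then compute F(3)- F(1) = -sin(1) + sin(3)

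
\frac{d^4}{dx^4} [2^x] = 2^x*log(2)^4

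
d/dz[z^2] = 2*z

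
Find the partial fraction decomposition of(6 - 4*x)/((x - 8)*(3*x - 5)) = 2/(19*(3*x - 5)) - 26/(19*(x - 8))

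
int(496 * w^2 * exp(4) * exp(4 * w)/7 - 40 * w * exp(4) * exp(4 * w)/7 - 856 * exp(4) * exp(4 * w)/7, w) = 4*(w + 1)*(31*w - 49)*exp(4*w + 4)/7 + C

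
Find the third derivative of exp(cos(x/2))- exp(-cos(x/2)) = (exp(2*cos(x/2))*sin(x/2)*cos(x/2)^2 + 3*exp(2*cos(x/2))*sin(x)/2 + sin(x/2)*cos(x/2)^2 - 3*sin(x)/2)*exp(-cos(x/2))/8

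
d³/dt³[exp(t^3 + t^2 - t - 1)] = 27*t^6*exp(t^3 + t^2 - t - 1) + 54*t^5*exp(t^3 + t^2 - t - 1) + 9*t^4*exp(t^3 + t^2 - t - 1) + 26*t^3*exp(t^3 + t^2 - t - 1) + 51*t^2*exp(t^3 + t^2 - t - 1) - exp(t^3 + t^2 - t - 1)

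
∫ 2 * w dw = w^2 + C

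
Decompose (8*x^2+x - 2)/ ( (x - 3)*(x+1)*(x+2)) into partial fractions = 28/(5*(x + 2)) - 5/(4*(x + 1)) + 73/(20*(x - 3))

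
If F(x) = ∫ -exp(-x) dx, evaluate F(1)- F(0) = -1 + exp(-1)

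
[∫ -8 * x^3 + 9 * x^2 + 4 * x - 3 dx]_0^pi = (3 - 2*pi)*(-pi + pi^3)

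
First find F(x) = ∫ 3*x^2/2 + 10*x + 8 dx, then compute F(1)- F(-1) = 17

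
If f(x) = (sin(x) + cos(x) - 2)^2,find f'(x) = 2*cos(2*x) - 4*sqrt(2)*cos(x + pi/4)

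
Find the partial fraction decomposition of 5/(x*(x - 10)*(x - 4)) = -5/(24*(x - 4)) + 1/(12*(x - 10)) + 1/(8*x)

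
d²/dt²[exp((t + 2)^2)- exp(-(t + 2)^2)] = (4*t^2*exp(2*t^2 + 8*t + 8) - 4*t^2 + 16*t*exp(2*t^2 + 8*t + 8) - 16*t + 18*exp(2*t^2 + 8*t + 8) - 14)*exp(-t^2 - 4*t - 4)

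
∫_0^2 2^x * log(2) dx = 3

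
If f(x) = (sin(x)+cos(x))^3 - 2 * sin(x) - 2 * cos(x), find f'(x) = sqrt(2)*(3*sin(3*x + pi/4) - cos(x + pi/4))/2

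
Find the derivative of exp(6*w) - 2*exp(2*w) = 6*exp(6*w) - 4*exp(2*w)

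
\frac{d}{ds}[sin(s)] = cos(s)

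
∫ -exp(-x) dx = exp(-x) + C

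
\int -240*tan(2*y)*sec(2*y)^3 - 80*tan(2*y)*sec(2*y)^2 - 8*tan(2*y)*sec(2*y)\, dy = 4*(-1 - 5/cos(2*y) - 10/cos(2*y)^2)/cos(2*y) + C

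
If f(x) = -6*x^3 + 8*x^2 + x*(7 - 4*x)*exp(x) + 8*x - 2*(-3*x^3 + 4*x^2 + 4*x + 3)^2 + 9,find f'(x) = -108*x^5 + 240*x^4 + 64*x^3 - 4*x^2*exp(x) - 102*x^2 - x*exp(x) - 144*x + 7*exp(x) - 40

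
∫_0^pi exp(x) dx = -1 + exp(pi)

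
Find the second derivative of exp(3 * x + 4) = 9*exp(3*x + 4)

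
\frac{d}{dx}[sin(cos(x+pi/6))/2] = -sin(x + pi/6)*cos(cos(x + pi/6))/2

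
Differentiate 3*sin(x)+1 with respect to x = 3*cos(x)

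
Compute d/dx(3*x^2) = 6*x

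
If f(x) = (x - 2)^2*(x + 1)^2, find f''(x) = 12*x^2 - 12*x - 6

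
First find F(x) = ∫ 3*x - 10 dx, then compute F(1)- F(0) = -17/2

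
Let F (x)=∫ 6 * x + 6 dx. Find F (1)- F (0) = 9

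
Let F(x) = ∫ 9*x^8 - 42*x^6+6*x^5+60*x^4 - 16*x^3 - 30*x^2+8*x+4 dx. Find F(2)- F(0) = 72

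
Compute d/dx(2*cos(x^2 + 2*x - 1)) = -4*(x + 1)*sin(x^2 + 2*x - 1)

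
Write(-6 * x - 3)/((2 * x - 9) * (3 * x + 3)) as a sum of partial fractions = -20/(11*(2*x - 9)) - 1/(11*(x + 1))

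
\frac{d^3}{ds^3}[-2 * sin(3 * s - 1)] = 54*cos(3*s - 1)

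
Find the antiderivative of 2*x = x^2 + C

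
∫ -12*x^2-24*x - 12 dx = -4*x^3 - 12*x^2 - 12*x + C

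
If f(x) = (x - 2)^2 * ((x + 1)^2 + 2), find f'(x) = 4*x^3 - 6*x^2 - 2*x - 4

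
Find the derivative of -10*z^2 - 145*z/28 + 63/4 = -20*z - 145/28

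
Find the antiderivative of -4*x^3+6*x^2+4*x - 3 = -x^4 + 2*x^3 + 2*x^2 - 3*x + C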